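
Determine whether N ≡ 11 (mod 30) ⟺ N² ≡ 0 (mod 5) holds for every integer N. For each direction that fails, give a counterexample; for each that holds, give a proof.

Neither implication holds.

Forward direction. This fails: take N = 11. Then 11 ≡ 11 (mod 30), but 11² = 121 ≡ 1 (mod 5), not 0.

Converse. This fails: take N = 0. Then 0² = 0 ≡ 0 (mod 5), yet 0 ≡ 0 (mod 30), not 11.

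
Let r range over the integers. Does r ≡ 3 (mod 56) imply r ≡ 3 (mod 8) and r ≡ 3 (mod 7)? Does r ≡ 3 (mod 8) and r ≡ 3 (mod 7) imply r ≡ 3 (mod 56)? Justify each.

Equivalent; both directions hold.

[⇒] Suppose r ≡ 3 (mod 56); write r = 56j + 3. Since 8 ∣ 56, reducing mod 8 gives r ≡ 3 (mod 8); since 7 ∣ 56, reducing mod 7 gives r ≡ 3 (mod 7).

[⇐] Conversely, if r ≡ 3 (mod 8) and r ≡ 3 (mod 7), then by the Chinese remainder theorem r ≡ 3 (mod 56). This is exactly r ≡ 3 (mod 56).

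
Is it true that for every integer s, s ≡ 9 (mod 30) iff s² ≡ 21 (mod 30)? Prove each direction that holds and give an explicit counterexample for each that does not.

Only the forward direction holds.

[⇒] Suppose s ≡ 9 (mod 30). Write s = 30j + 9. Then (30j + 9)² = 900j² + 540j + 81 = 30(30j² + 18j + 2) + 21, so s² ≡ 21 (mod 30).

[⇐] This fails: take s = 21. Then 21² = 441 ≡ 21 (mod 30), yet 21 ≡ 21 (mod 30), not 9.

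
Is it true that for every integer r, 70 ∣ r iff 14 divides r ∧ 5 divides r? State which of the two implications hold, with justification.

Both directions hold; the statement is true.

(→) If 70 ∣ r, write r = 70q. Since 70 = 5·14, r = 14·(5q), so 14 ∣ r; and since 70 = 14·5, r = 5·(14q), so 5 ∣ r.

(←) Suppose 14 ∣ r and 5 ∣ r. Any common multiple of 14 and 5 is a multiple of their lcm; here gcd(14, 5) = 1, so lcm(14, 5) = 14·5 = 70, so 70 ∣ r.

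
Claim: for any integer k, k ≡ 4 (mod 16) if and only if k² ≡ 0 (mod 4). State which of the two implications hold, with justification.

(⇒) holds; (⇐) fails.

(⇒) Suppose k ≡ 4 (mod 16). Then k² ≡ 4² = 16 (mod 16), and since 4 ∣ 16, also k² ≡ 0 (mod 4).

(⇐) This fails: take k = 0. Then 0² = 0 ≡ 0 (mod 4), yet 0 ≡ 0 (mod 16), not 4.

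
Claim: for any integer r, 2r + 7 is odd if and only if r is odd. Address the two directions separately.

(→) This fails: take r = 4. Then 2r + 7 = 15, which is odd, yet r = 4 is even, not odd.

(←) Suppose r is odd. Since 2 is even, 2r is even for every r, so 2r + 7 has the same parity as 7, which is odd. Hence 2r + 7 is odd.

Only the reverse direction holds.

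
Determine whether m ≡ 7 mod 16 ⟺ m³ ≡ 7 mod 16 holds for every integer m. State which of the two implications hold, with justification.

The biconditional holds.

Forward direction. Suppose m ≡ 7 mod 16. Write m = 16j + 7. Then (16j + 7)³ = 4096j³ + 5376j² + 2352j + 343 = 16(256j³ + 336j² + 147j + 21) + 7, so m³ ≡ 7 (mod 16).

Converse. Suppose m³ ≡ 7 (mod 16). The only residue r in {0, …, 15} with r³ ≡ 7 (mod 16) is r = 7, so m ≡ 7 (mod 16).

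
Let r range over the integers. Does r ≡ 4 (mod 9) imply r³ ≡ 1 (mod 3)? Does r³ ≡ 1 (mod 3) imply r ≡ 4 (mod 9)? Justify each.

[⇒] Suppose r ≡ 4 (mod 9). Then r³ ≡ 4³ = 64 (mod 9), and since 3 ∣ 9, also r³ ≡ 1 (mod 3).

[⇐] This fails: take r = 1. Then 1³ = 1 ≡ 1 (mod 3), yet 1 ≡ 1 (mod 9), not 4.

Only the forward implication holds.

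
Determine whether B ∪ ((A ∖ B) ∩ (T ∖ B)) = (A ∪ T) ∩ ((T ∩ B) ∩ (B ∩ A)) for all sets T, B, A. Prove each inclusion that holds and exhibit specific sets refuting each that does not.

Forward inclusion. This inclusion fails. Take T = ∅, B = {1}, A = ∅; then 1 ∈ B ∪ ((A ∖ B) ∩ (T ∖ B)) but 1 ∉ (A ∪ T) ∩ ((T ∩ B) ∩ (B ∩ A)).

Reverse inclusion. Let x ∈ (A ∪ T) ∩ ((T ∩ B) ∩ (B ∩ A)). Then x ∈ T ∩ B ∩ A, from which x ∈ B ∪ ((A ∖ B) ∩ (T ∖ B)).

Only the reverse inclusion holds.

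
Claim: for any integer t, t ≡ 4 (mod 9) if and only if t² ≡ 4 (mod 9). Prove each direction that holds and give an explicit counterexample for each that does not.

(⟹) This fails: take t = 4. Then 4 ≡ 4 (mod 9), but 4² = 16 ≡ 7 (mod 9), not 4.

(⟸) This fails: take t = 2. Then 2² = 4 ≡ 4 (mod 9), yet 2 ≡ 2 (mod 9), not 4.

(⇒) fails and (⇐) fails.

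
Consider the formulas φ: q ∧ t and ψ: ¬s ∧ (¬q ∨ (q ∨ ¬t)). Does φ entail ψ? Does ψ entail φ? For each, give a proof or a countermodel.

Both directions fail.

(⟹) This fails. Under s = T, t = T, q = T, the left side is true but the right side is false.

(⟸) This fails. Under s = F, t = F, q = F, the left side is false but the right side is true.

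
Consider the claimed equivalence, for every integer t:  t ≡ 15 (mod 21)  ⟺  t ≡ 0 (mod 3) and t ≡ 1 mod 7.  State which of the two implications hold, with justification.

Forward direction. Suppose t ≡ 15 (mod 21); write t = 21j + 15. Since 3 ∣ 21, reducing mod 3 gives t ≡ 15 ≡ 0 (mod 3); since 7 ∣ 21, reducing mod 7 gives t ≡ 15 ≡ 1 (mod 7).

Converse. If t ≡ 0 (mod 3) and t ≡ 1 (mod 7), then by the Chinese remainder theorem t ≡ 15 (mod 21). This is exactly t ≡ 15 (mod 21).

Both directions hold; the statement is true.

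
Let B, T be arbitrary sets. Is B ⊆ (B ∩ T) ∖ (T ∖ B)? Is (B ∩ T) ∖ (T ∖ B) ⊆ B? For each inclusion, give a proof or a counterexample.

The sets are not equal: only the reverse inclusion holds.

Forward inclusion. This inclusion fails. Take B = {1}, T = ∅; then 1 ∈ B but 1 ∉ (B ∩ T) ∖ (T ∖ B).

Reverse inclusion. Let x ∈ (B ∩ T) ∖ (T ∖ B). Then x ∈ B ∩ T, from which x ∈ B.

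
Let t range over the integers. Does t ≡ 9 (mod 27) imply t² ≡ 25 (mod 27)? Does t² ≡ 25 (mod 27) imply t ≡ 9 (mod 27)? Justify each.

Both directions fail.

(→) This fails: take t = 9. Then 9 ≡ 9 (mod 27), but 9² = 81 ≡ 0 (mod 27), not 25.

(←) This fails: take t = 5. Then 5² = 25 ≡ 25 (mod 27), yet 5 ≡ 5 (mod 27), not 9.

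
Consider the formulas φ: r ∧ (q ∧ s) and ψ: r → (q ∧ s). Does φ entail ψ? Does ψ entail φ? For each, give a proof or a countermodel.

Only the forward implication holds.

(⇒) Assume the antecedent. If q is true, the antecedent forces (q = T, r = T, s = T), and r → (q ∧ s) holds there. If q is false, the antecedent cannot hold. Either way r → (q ∧ s) holds.

(⇐) This fails. Under q = F, r = F, s = F, the left side is false but the right side is true.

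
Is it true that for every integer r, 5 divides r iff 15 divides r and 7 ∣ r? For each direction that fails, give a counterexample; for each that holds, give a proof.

Not equivalent: only (⇐) holds.

Forward direction. This fails: take r = 5. Certainly 5 ∣ 5, but 15 ∤ 5.

Converse. Suppose 15 ∣ r and 7 ∣ r. Any common multiple of 15 and 7 is a multiple of their lcm; here gcd(15, 7) = 1, so lcm(15, 7) = 15·7 = 105, so 105 ∣ r. Since 5 ∣ 105, it follows that 5 ∣ r.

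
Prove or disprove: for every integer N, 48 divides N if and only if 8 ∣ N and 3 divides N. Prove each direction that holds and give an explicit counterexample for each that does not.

Forward direction. If 48 ∣ N, write N = 48q. Since 48 = 6·8, N = 8·(6q), so 8 ∣ N; and since 48 = 16·3, N = 3·(16q), so 3 ∣ N.

Converse. This fails: take N = 24. Both 8 ∣ 24 and 3 ∣ 24, yet 24 is not a multiple of 48 (since 24 = 0·48 + 24), so 48 ∤ 24.

The forward direction holds; the converse fails.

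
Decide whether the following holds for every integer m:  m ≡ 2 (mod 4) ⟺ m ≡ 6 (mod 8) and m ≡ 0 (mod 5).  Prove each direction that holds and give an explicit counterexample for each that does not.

(⇒) fails; (⇐) holds.

(⇒) This fails: m = 2 gives 2 ≡ 2 (mod 4) but 2 ≡ 2 (mod 8), so the conjunction on the right does not hold.

(⇐) Conversely, if m ≡ 6 (mod 8) and m ≡ 0 (mod 5), then by the Chinese remainder theorem m ≡ 30 (mod 40). Since 30 ≡ 2 (mod 4) and 4 ∣ 40, we get m ≡ 2 (mod 4).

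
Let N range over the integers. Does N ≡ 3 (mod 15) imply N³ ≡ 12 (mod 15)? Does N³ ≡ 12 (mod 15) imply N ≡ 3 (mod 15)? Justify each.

Both directions hold; the statement is true.

Converse. Suppose N³ ≡ 12 (mod 15). The only residue r in {0, …, 14} with r³ ≡ 12 (mod 15) is r = 3, so N ≡ 3 (mod 15).

Forward direction. Suppose N ≡ 3 (mod 15). Write N = 15j + 3. Then (15j + 3)³ = 3375j³ + 2025j² + 405j + 27 = 15(225j³ + 135j² + 27j + 1) + 12, so N³ ≡ 12 (mod 15).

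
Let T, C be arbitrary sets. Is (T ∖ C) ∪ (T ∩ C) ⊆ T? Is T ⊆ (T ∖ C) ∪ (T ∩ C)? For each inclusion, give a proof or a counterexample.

The two sets are equal.

(⟹) Let x ∈ (T ∖ C) ∪ (T ∩ C). Then either x ∈ T and x ∉ C; or x ∈ T ∩ C. In each case x ∈ T, so (T ∖ C) ∪ (T ∩ C) ⊆ T.

(⟸) Let x ∈ T. Then either x ∈ T and x ∉ C; or x ∈ T ∩ C. In each case x ∈ (T ∖ C) ∪ (T ∩ C), so T ⊆ (T ∖ C) ∪ (T ∩ C).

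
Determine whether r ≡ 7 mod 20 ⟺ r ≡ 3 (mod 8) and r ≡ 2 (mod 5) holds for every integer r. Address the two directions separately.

(⇒) fails; (⇐) holds.

(←) If r ≡ 3 (mod 8) and r ≡ 2 (mod 5), then by the Chinese remainder theorem r ≡ 27 (mod 40). Since 27 ≡ 7 (mod 20) and 20 ∣ 40, we get r ≡ 7 (mod 20).

(→) This fails: r = 7 gives 7 ≡ 7 (mod 20) but 7 ≡ 7 (mod 8), so the conjunction on the right does not hold.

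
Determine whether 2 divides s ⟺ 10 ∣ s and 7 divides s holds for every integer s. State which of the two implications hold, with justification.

Forward direction. This fails: take s = 2. Certainly 2 ∣ 2, but 10 ∤ 2.

Converse. Suppose 10 ∣ s and 7 ∣ s. Any common multiple of 10 and 7 is a multiple of their lcm; here gcd(10, 7) = 1, so lcm(10, 7) = 10·7 = 70, so 70 ∣ s. Since 2 ∣ 70, it follows that 2 ∣ s.

Only the reverse direction holds.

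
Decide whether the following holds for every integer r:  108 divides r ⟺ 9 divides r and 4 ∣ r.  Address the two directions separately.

(⇒) If 108 ∣ r, write r = 108q. Since 108 = 12·9, r = 9·(12q), so 9 ∣ r; and since 108 = 27·4, r = 4·(27q), so 4 ∣ r.

(⇐) This fails: take r = 36. Both 9 ∣ 36 and 4 ∣ 36, yet 36 is not a multiple of 108 (since 36 = 0·108 + 36), so 108 ∤ 36.

Only the forward direction holds.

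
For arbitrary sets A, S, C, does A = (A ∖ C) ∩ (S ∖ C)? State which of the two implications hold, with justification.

(⟹) This inclusion fails. Take A = {1}, S = ∅, C = ∅; then 1 ∈ A but 1 ∉ (A ∖ C) ∩ (S ∖ C).

(⟸) Let x ∈ (A ∖ C) ∩ (S ∖ C). Then x ∈ A ∩ S and x ∉ C, from which x ∈ A.

(⊆) fails; (⊇) holds.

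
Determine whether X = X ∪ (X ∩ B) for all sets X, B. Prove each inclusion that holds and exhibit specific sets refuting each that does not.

(⟸) Let x ∈ X ∪ (X ∩ B). Then either x ∈ X and x ∉ B; or x ∈ X ∩ B. In each case x ∈ X, so X ∪ (X ∩ B) ⊆ X.

(⟹) Let x ∈ X. Then either x ∈ X and x ∉ B; or x ∈ X ∩ B. In each case x ∈ X ∪ (X ∩ B), so X ⊆ X ∪ (X ∩ B).

The two sets are equal.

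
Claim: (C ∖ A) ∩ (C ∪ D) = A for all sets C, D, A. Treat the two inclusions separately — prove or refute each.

Both inclusions fail.

(⊆) This inclusion fails. Take C = {1}, D = ∅, A = ∅; then 1 ∈ (C ∖ A) ∩ (C ∪ D) but 1 ∉ A.

(⊇) This inclusion fails. Take C = ∅, D = ∅, A = {1}; then 1 ∈ A but 1 ∉ (C ∖ A) ∩ (C ∪ D).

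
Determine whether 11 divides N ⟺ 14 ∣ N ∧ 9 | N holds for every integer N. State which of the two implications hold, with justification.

(⇒) fails and (⇐) fails.

(⇒) This fails: take N = 11. Certainly 11 ∣ 11, but 14 ∤ 11.

(⇐) This fails: take N = 126. Both 14 ∣ 126 and 9 ∣ 126, yet 126 is not a multiple of 11 (since 126 = 11·11 + 5), so 11 ∤ 126.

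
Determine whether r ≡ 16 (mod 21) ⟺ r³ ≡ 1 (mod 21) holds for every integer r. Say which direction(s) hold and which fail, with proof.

(→) Suppose r ≡ 16 (mod 21). Write r = 21j + 16. Then (21j + 16)³ = 9261j³ + 21168j² + 16128j + 4096 = 21(441j³ + 1008j² + 768j + 195) + 1, so r³ ≡ 1 (mod 21).

(←) This fails: take r = 1. Then 1³ = 1 ≡ 1 (mod 21), yet 1 ≡ 1 (mod 21), not 16.

Only the forward implication holds.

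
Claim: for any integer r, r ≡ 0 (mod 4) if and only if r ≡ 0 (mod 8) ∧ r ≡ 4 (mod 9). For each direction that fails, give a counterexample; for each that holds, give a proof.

Only the reverse direction holds.

(⇐) If r ≡ 0 (mod 8) and r ≡ 4 (mod 9), then by the Chinese remainder theorem r ≡ 40 (mod 72). Since 40 ≡ 0 (mod 4) and 4 ∣ 72, we get r ≡ 0 (mod 4).

(⇒) This fails: r = 0 gives 0 ≡ 0 (mod 4) but 0 ≡ 0 (mod 9), so the conjunction on the right does not hold.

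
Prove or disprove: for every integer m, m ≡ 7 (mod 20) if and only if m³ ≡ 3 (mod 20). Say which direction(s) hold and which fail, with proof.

Forward direction. Suppose m ≡ 7 (mod 20). Write m = 20j + 7. Then (20j + 7)³ = 8000j³ + 8400j² + 2940j + 343 = 20(400j³ + 420j² + 147j + 17) + 3, so m³ ≡ 3 (mod 20).

Converse. Suppose m³ ≡ 3 (mod 20). The only residue r in {0, …, 19} with r³ ≡ 3 (mod 20) is r = 7, so m ≡ 7 (mod 20).

Equivalent; both directions hold.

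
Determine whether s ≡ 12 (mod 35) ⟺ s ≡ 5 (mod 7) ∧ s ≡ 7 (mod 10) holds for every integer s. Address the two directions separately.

(⇒) fails; (⇐) holds.

Forward direction. This fails: s = 12 gives 12 ≡ 12 (mod 35) but 12 ≡ 2 (mod 10), so the conjunction on the right does not hold.

Converse. If s ≡ 5 (mod 7) and s ≡ 7 (mod 10), then by the Chinese remainder theorem s ≡ 47 (mod 70). Since 47 ≡ 12 (mod 35) and 35 ∣ 70, we get s ≡ 12 (mod 35).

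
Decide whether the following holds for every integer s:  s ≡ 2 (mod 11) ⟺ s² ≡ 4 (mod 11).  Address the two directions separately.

The forward direction holds; the converse fails.

[⇒] Suppose s ≡ 2 (mod 11). Write s = 11j + 2. Then (11j + 2)² = 121j² + 44j + 4 = 11(11j² + 4j) + 4, so s² ≡ 4 (mod 11).

[⇐] This fails: take s = 9. Then 9² = 81 ≡ 4 (mod 11), yet 9 ≡ 9 (mod 11), not 2.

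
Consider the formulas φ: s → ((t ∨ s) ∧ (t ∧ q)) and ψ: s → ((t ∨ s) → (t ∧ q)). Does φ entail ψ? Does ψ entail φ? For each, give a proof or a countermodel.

The biconditional holds.

[⇒] Assume the antecedent. If s is true, the antecedent forces (q = T, s = T, t = T), and s → ((t ∨ s) → (t ∧ q)) holds there. If s is false, s → ((t ∨ s) → (t ∧ q)) reduces to true regardless of the other variables. Either way s → ((t ∨ s) → (t ∧ q)) holds.

[⇐] Assume the antecedent. If s is true, the antecedent forces (q = T, s = T, t = T), and s → ((t ∨ s) ∧ (t ∧ q)) holds there. If s is false, s → ((t ∨ s) ∧ (t ∧ q)) reduces to true regardless of the other variables. Either way s → ((t ∨ s) ∧ (t ∧ q)) holds.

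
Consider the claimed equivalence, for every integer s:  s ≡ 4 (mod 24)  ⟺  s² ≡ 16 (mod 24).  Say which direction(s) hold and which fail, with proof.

[⇒] Suppose s ≡ 4 (mod 24). Write s = 24j + 4. Then (24j + 4)² = 576j² + 192j + 16 = 24(24j² + 8j) + 16, so s² ≡ 16 (mod 24).

[⇐] This fails: take s = 8. Then 8² = 64 ≡ 16 (mod 24), yet 8 ≡ 8 (mod 24), not 4.

Not equivalent: only (⇒) holds.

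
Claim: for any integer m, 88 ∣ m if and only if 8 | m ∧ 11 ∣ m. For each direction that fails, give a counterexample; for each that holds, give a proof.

(→) If 88 ∣ m, write m = 88q. Since 88 = 11·8, m = 8·(11q), so 8 ∣ m; and since 88 = 8·11, m = 11·(8q), so 11 ∣ m.

(←) Suppose 8 ∣ m and 11 ∣ m. Any common multiple of 8 and 11 is a multiple of their lcm; here gcd(8, 11) = 1, so lcm(8, 11) = 8·11 = 88, so 88 ∣ m.

Both directions hold.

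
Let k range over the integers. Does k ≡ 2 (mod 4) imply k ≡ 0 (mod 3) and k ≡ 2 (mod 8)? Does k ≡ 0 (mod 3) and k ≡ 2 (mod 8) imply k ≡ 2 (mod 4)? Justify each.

(⟹) This fails: k = 2 gives 2 ≡ 2 (mod 4) but 2 ≡ 2 (mod 3), so the conjunction on the right does not hold.

(⟸) Conversely, if k ≡ 0 (mod 3) and k ≡ 2 (mod 8), then by the Chinese remainder theorem k ≡ 18 (mod 24). Since 18 ≡ 2 (mod 4) and 4 ∣ 24, we get k ≡ 2 (mod 4).

Only the converse holds.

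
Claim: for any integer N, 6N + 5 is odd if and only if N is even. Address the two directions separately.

(⟹) This fails: take N = 5. Then 6N + 5 = 35, which is odd, yet N = 5 is odd, not even.

(⟸) Suppose N is even. Since 6 is even, 6N is even for every N, so 6N + 5 has the same parity as 5, which is odd. Hence 6N + 5 is odd.

Only the reverse direction holds.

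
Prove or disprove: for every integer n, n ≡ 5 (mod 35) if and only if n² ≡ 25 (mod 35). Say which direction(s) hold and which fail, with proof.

[⇒] Suppose n ≡ 5 (mod 35). Write n = 35j + 5. Then (35j + 5)² = 1225j² + 350j + 25 = 35(35j² + 10j) + 25, so n² ≡ 25 (mod 35).

[⇐] This fails: take n = 30. Then 30² = 900 ≡ 25 (mod 35), yet 30 ≡ 30 (mod 35), not 5.

Only the forward implication holds.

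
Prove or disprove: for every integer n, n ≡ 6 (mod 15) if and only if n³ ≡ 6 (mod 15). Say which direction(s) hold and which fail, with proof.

The biconditional holds.

(←) Suppose n³ ≡ 6 (mod 15). The only residue r in {0, …, 14} with r³ ≡ 6 (mod 15) is r = 6, so n ≡ 6 (mod 15).

(→) Suppose n ≡ 6 (mod 15). Write n = 15j + 6. Then (15j + 6)³ = 3375j³ + 4050j² + 1620j + 216 = 15(225j³ + 270j² + 108j + 14) + 6, so n³ ≡ 6 (mod 15).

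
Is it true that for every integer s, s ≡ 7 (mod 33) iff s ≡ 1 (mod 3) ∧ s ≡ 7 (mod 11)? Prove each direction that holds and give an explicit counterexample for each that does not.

Converse. If s ≡ 1 (mod 3) and s ≡ 7 (mod 11), then by the Chinese remainder theorem s ≡ 7 (mod 33). This is exactly s ≡ 7 (mod 33).

Forward direction. Suppose s ≡ 7 (mod 33); write s = 33j + 7. Since 3 ∣ 33, reducing mod 3 gives s ≡ 7 ≡ 1 (mod 3); since 11 ∣ 33, reducing mod 11 gives s ≡ 7 (mod 11).

Both implications hold.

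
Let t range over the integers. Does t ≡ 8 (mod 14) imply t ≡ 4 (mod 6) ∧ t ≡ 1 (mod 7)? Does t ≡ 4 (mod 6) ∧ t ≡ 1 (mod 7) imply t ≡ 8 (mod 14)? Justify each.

[⇒] This fails: t = 8 gives 8 ≡ 8 (mod 14) but 8 ≡ 2 (mod 6), so the conjunction on the right does not hold.

[⇐] Conversely, if t ≡ 4 (mod 6) and t ≡ 1 (mod 7), then by the Chinese remainder theorem t ≡ 22 (mod 42). Since 22 ≡ 8 (mod 14) and 14 ∣ 42, we get t ≡ 8 (mod 14).

Only the converse holds.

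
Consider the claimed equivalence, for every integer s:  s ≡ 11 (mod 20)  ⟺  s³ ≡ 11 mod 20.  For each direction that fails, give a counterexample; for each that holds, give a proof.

Equivalent; both directions hold.

[⇐] Suppose s³ ≡ 11 (mod 20). The only residue r in {0, …, 19} with r³ ≡ 11 (mod 20) is r = 11, so s ≡ 11 (mod 20).

[⇒] Suppose s ≡ 11 (mod 20). Write s = 20j + 11. Then (20j + 11)³ = 8000j³ + 13200j² + 7260j + 1331 = 20(400j³ + 660j² + 363j + 66) + 11, so s³ ≡ 11 (mod 20).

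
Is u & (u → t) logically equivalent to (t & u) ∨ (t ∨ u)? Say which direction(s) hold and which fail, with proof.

(⇒) Assume the antecedent. If u is true, (t & u) ∨ (t ∨ u) reduces to true regardless of the other variables. If u is false, the antecedent cannot hold. Either way (t & u) ∨ (t ∨ u) holds.

(⇐) This fails. Under u = T, t = F, the left side is false but the right side is true.

The forward direction holds; the converse fails.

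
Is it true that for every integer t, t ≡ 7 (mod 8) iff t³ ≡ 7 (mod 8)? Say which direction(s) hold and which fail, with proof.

Both directions hold; the statement is true.

(→) Suppose t ≡ 7 (mod 8). Write t = 8j + 7. Then (8j + 7)³ = 512j³ + 1344j² + 1176j + 343 = 8(64j³ + 168j² + 147j + 42) + 7, so t³ ≡ 7 (mod 8).

(←) Conversely, suppose t³ ≡ 7 (mod 8). The only residue r in {0, …, 7} with r³ ≡ 7 (mod 8) is r = 7, so t ≡ 7 (mod 8).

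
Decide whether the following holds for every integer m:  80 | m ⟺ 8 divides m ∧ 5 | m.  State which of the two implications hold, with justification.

(⇒) holds; (⇐) fails.

(⟹) If 80 ∣ m, write m = 80q. Since 80 = 10·8, m = 8·(10q), so 8 ∣ m; and since 80 = 16·5, m = 5·(16q), so 5 ∣ m.

(⟸) This fails: take m = 40. Both 8 ∣ 40 and 5 ∣ 40, yet 40 is not a multiple of 80 (since 40 = 0·80 + 40), so 80 ∤ 40.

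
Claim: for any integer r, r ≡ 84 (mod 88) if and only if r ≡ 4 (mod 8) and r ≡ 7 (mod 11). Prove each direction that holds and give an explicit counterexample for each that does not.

Equivalent; both directions hold.

[⇒] Suppose r ≡ 84 (mod 88); write r = 88j + 84. Since 8 ∣ 88, reducing mod 8 gives r ≡ 84 ≡ 4 (mod 8); since 11 ∣ 88, reducing mod 11 gives r ≡ 84 ≡ 7 (mod 11).

[⇐] Conversely, if r ≡ 4 (mod 8) and r ≡ 7 (mod 11), then by the Chinese remainder theorem r ≡ 84 (mod 88). This is exactly r ≡ 84 (mod 88).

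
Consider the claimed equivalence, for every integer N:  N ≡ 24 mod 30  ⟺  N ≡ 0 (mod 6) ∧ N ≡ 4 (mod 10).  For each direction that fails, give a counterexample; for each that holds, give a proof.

Equivalent; both directions hold.

[⇒] Suppose N ≡ 24 (mod 30); write N = 30j + 24. Since 6 ∣ 30, reducing mod 6 gives N ≡ 24 ≡ 0 (mod 6); since 10 ∣ 30, reducing mod 10 gives N ≡ 24 ≡ 4 (mod 10).

[⇐] Conversely, if N ≡ 0 (mod 6) and N ≡ 4 (mod 10), then by the Chinese remainder theorem N ≡ 24 (mod 30). This is exactly N ≡ 24 (mod 30).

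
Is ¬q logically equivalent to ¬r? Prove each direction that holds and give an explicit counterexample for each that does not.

Both directions fail.

(⇒) This fails. Under q = F, r = T, the left side is true but the right side is false.

(⇐) This fails. Under q = T, r = F, the left side is false but the right side is true.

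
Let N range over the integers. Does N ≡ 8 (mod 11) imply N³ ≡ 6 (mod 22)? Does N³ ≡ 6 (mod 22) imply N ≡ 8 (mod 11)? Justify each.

Only the reverse direction holds.

Forward direction. This fails: take N = 19. Then 19 ≡ 8 (mod 11), but 19³ = 6859 ≡ 17 (mod 22), not 6.

Converse. The residues r modulo 22 with r³ ≡ 6 (mod 22) are exactly {8}, and each is ≡ 8 (mod 11).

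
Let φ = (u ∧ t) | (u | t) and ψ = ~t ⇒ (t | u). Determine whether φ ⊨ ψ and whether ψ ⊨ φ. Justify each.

[⇒] Assume the antecedent. If u is true, ~t ⇒ (t | u) reduces to true regardless of the other variables. If u is false, the antecedent forces (u = F, t = T), and ~t ⇒ (t | u) holds there. Either way ~t ⇒ (t | u) holds.

[⇐] Assume the antecedent. If u is true, (u ∧ t) | (u | t) reduces to true regardless of the other variables. If u is false, the antecedent forces (u = F, t = T), and (u ∧ t) | (u | t) holds there. Either way (u ∧ t) | (u | t) holds.

The biconditional holds.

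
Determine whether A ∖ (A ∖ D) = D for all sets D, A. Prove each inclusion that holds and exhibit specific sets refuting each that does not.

Reverse inclusion. This inclusion fails. Take D = {1}, A = ∅; then 1 ∈ D but 1 ∉ A ∖ (A ∖ D).

Forward inclusion. Let x ∈ A ∖ (A ∖ D). Then x ∈ D ∩ A, from which x ∈ D.

Only the forward inclusion holds.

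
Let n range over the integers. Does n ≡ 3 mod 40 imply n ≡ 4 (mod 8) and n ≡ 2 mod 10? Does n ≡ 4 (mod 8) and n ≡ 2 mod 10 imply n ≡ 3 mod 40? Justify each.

Neither direction holds.

[⇒] This fails: n = 3 gives 3 ≡ 3 (mod 40) but 3 ≡ 3 (mod 8), so the conjunction on the right does not hold.

[⇐] This fails: n = 12 satisfies both congruences on the right (12 ≡ 4 mod 8 and 12 ≡ 2 mod 10) yet 12 ≡ 12 (mod 40), not 3.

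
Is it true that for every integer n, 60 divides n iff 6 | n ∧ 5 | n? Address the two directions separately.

[⇒] If 60 ∣ n, write n = 60q. Since 60 = 10·6, n = 6·(10q), so 6 ∣ n; and since 60 = 12·5, n = 5·(12q), so 5 ∣ n.

[⇐] This fails: take n = 30. Both 6 ∣ 30 and 5 ∣ 30, yet 30 is not a multiple of 60 (since 30 = 0·60 + 30), so 60 ∤ 30.

The forward direction holds; the converse fails.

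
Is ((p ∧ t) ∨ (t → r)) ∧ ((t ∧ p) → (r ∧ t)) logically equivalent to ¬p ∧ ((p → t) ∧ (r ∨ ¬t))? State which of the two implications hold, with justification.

[⇒] This fails. Under t = F, p = T, r = F, the left side is true but the right side is false.

[⇐] Assume the antecedent. If t is true, the antecedent forces (t = T, p = F, r = T), and the consequent holds there. If t is false, the consequent reduces to true regardless of the other variables. Either way the consequent holds.

Not equivalent: only (⇐) holds.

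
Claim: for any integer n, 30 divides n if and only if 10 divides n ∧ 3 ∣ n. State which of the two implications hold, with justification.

Both implications hold.

Forward direction. If 30 ∣ n, write n = 30q. Since 30 = 3·10, n = 10·(3q), so 10 ∣ n; and since 30 = 10·3, n = 3·(10q), so 3 ∣ n.

Converse. Suppose 10 ∣ n and 3 ∣ n. Any common multiple of 10 and 3 is a multiple of their lcm; here gcd(10, 3) = 1, so lcm(10, 3) = 10·3 = 30, so 30 ∣ n.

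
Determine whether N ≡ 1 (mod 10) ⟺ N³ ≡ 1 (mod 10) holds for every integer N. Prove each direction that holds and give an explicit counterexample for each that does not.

(→) Suppose N ≡ 1 (mod 10). Write N = 10j + 1. Then (10j + 1)³ = 1000j³ + 300j² + 30j + 1 = 10(100j³ + 30j² + 3j) + 1, so N³ ≡ 1 (mod 10).

(←) For the converse, argue contrapositively. If N ≢ 1 (mod 10), then N is congruent to one of 0, 2, 3, 4, 5, 6, 7, 8, 9 modulo 10, and these give N³ ≡ 0, 8, 7, 4, 5, 6, 3, 2, 9 respectively — never 1.

The biconditional holds.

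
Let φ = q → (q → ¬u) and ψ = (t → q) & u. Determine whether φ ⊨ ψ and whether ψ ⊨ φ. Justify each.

Neither implication holds.

(⇒) This fails. Under u = F, q = F, t = F, the left side is true but the right side is false.

(⇐) This fails. Under u = T, q = T, t = F, the left side is false but the right side is true.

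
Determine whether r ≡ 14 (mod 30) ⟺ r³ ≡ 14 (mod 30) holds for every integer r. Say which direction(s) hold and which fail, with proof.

[⇐] Suppose r³ ≡ 14 (mod 30). The only residue r in {0, …, 29} with r³ ≡ 14 (mod 30) is r = 14, so r ≡ 14 (mod 30).

[⇒] Suppose r ≡ 14 (mod 30). Write r = 30j + 14. Then (30j + 14)³ = 27000j³ + 37800j² + 17640j + 2744 = 30(900j³ + 1260j² + 588j + 91) + 14, so r³ ≡ 14 (mod 30).

Both directions hold; the statement is true.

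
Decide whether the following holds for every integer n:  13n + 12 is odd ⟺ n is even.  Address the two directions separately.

(→) This fails: n = 5 gives 13n + 12 = 77, which is odd, but 5 is odd, not even.

(←) This also fails: n = 0 is even, but 13n + 12 = 12 is even, not odd.

(⇒) fails and (⇐) fails.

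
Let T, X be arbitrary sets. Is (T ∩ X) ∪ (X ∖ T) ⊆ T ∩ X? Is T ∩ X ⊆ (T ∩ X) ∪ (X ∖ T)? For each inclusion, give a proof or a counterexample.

The sets are not equal: only the reverse inclusion holds.

Reverse inclusion. Let x ∈ T ∩ X. Then x ∈ T ∩ X, from which x ∈ (T ∩ X) ∪ (X ∖ T).

Forward inclusion. This inclusion fails. Take T = ∅, X = {1}; then 1 ∈ (T ∩ X) ∪ (X ∖ T) but 1 ∉ T ∩ X.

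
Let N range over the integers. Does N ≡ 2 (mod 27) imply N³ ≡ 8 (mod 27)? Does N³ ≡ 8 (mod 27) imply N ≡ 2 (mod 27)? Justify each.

Forward direction. Suppose N ≡ 2 (mod 27). Write N = 27j + 2. Then (27j + 2)³ = 19683j³ + 4374j² + 324j + 8 = 27(729j³ + 162j² + 12j) + 8, so N³ ≡ 8 (mod 27).

Converse. This fails: take N = 11. Then 11³ = 1331 ≡ 8 (mod 27), yet 11 ≡ 11 (mod 27), not 2.

Only the forward implication holds.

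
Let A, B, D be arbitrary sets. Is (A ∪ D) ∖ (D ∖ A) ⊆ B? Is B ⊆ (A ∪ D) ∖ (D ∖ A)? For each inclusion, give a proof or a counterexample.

Both inclusions fail.

(⊆) This inclusion fails. Take A = {1}, B = ∅, D = ∅; then 1 ∈ (A ∪ D) ∖ (D ∖ A) but 1 ∉ B.

(⊇) This inclusion fails. Take A = ∅, B = {1}, D = ∅; then 1 ∈ B but 1 ∉ (A ∪ D) ∖ (D ∖ A).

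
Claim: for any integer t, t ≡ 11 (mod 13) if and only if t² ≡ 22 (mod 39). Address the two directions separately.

(⇒) This fails: take t = 11. Then 11 ≡ 11 (mod 13), but 11² = 121 ≡ 4 (mod 39), not 22.

(⇐) This fails: take t = 10. Then 10² = 100 ≡ 22 (mod 39), yet 10 ≡ 10 (mod 13), not 11.

Neither implication holds.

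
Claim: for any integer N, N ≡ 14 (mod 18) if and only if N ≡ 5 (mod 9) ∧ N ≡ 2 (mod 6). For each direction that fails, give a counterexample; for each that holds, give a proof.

Equivalent; both directions hold.

(→) Suppose N ≡ 14 (mod 18); write N = 18j + 14. Since 9 ∣ 18, reducing mod 9 gives N ≡ 14 ≡ 5 (mod 9); since 6 ∣ 18, reducing mod 6 gives N ≡ 14 ≡ 2 (mod 6).

(←) Conversely, if N ≡ 5 (mod 9) and N ≡ 2 (mod 6), then by the Chinese remainder theorem N ≡ 14 (mod 18). This is exactly N ≡ 14 (mod 18).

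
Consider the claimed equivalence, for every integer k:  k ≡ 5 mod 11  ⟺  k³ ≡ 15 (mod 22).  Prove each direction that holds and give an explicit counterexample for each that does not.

(⟹) This fails: take k = 16. Then 16 ≡ 5 (mod 11), but 16³ = 4096 ≡ 4 (mod 22), not 15.

(⟸) Conversely, the residues r modulo 22 with r³ ≡ 15 (mod 22) are exactly {5}, and each is ≡ 5 (mod 11).

Only the converse holds.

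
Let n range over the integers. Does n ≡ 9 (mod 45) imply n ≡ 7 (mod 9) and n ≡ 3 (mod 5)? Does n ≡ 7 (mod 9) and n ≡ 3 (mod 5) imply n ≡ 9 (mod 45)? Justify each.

(→) This fails: n = 9 gives 9 ≡ 9 (mod 45) but 9 ≡ 0 (mod 9), so the conjunction on the right does not hold.

(←) This fails: n = 43 satisfies both congruences on the right (43 ≡ 7 mod 9 and 43 ≡ 3 mod 5) yet 43 ≡ 43 (mod 45), not 9.

Both directions fail.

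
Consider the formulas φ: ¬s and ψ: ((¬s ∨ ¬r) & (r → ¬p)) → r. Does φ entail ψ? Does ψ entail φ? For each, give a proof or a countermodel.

Neither direction holds.

(⟹) This fails. Under p = F, s = F, r = F, the left side is true but the right side is false.

(⟸) This fails. Under p = F, s = T, r = T, the left side is false but the right side is true.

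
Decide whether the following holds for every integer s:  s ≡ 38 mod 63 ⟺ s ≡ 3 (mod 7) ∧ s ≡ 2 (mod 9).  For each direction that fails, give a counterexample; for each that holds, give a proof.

(→) Suppose s ≡ 38 (mod 63); write s = 63j + 38. Since 7 ∣ 63, reducing mod 7 gives s ≡ 38 ≡ 3 (mod 7); since 9 ∣ 63, reducing mod 9 gives s ≡ 38 ≡ 2 (mod 9).

(←) Conversely, if s ≡ 3 (mod 7) and s ≡ 2 (mod 9), then by the Chinese remainder theorem s ≡ 38 (mod 63). This is exactly s ≡ 38 (mod 63).

Equivalent; both directions hold.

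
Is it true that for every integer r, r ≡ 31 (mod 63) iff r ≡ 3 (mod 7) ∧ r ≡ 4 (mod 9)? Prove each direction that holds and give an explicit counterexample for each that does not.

Forward direction. Suppose r ≡ 31 (mod 63); write r = 63j + 31. Since 7 ∣ 63, reducing mod 7 gives r ≡ 31 ≡ 3 (mod 7); since 9 ∣ 63, reducing mod 9 gives r ≡ 31 ≡ 4 (mod 9).

Converse. If r ≡ 3 (mod 7) and r ≡ 4 (mod 9), then by the Chinese remainder theorem r ≡ 31 (mod 63). This is exactly r ≡ 31 (mod 63).

Both directions hold; the statement is true.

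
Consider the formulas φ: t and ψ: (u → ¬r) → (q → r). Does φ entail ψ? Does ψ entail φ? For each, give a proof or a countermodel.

Forward direction. This fails. Under q = T, u = F, t = T, r = F, the left side is true but the right side is false.

Converse. This fails. Under q = F, u = F, t = F, r = F, the left side is false but the right side is true.

(⇒) fails and (⇐) fails.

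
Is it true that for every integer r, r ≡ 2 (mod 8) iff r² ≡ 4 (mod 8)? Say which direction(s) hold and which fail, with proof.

Not equivalent: only (⇒) holds.

Forward direction. Suppose r ≡ 2 (mod 8). Write r = 8j + 2. Then (8j + 2)² = 64j² + 32j + 4 = 8(8j² + 4j) + 4, so r² ≡ 4 (mod 8).

Converse. This fails: take r = 6. Then 6² = 36 ≡ 4 (mod 8), yet 6 ≡ 6 (mod 8), not 2.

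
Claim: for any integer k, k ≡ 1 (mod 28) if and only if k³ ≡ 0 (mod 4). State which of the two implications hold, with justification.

(⇒) This fails: take k = 1. Then 1 ≡ 1 (mod 28), but 1³ = 1 ≡ 1 (mod 4), not 0.

(⇐) This fails: take k = 0. Then 0³ = 0 ≡ 0 (mod 4), yet 0 ≡ 0 (mod 28), not 1.

Neither implication holds.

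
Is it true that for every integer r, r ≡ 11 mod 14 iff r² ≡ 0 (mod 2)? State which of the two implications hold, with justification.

Neither implication holds.

Forward direction. This fails: take r = 11. Then 11 ≡ 11 (mod 14), but 11² = 121 ≡ 1 (mod 2), not 0.

Converse. This fails: take r = 0. Then 0² = 0 ≡ 0 (mod 2), yet 0 ≡ 0 (mod 14), not 11.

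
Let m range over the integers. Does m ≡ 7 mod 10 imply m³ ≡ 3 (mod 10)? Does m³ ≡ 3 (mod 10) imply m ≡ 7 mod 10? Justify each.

Both implications hold.

(⇒) Suppose m ≡ 7 mod 10. Write m = 10j + 7. Then (10j + 7)³ = 1000j³ + 2100j² + 1470j + 343 = 10(100j³ + 210j² + 147j + 34) + 3, so m³ ≡ 3 (mod 10).

(⇐) For the converse, argue contrapositively. If m ≢ 7 (mod 10), then m is congruent to one of 0, 1, 2, 3, 4, 5, 6, 8, 9 modulo 10, and these give m³ ≡ 0, 1, 8, 7, 4, 5, 6, 2, 9 respectively — never 3.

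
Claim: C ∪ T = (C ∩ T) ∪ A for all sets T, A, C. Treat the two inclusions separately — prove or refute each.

Forward inclusion. This inclusion fails. Take T = {1}, A = ∅, C = ∅; then 1 ∈ C ∪ T but 1 ∉ (C ∩ T) ∪ A.

Reverse inclusion. This inclusion fails. Take T = ∅, A = {1}, C = ∅; then 1 ∈ (C ∩ T) ∪ A but 1 ∉ C ∪ T.

(⊆) fails and (⊇) fails.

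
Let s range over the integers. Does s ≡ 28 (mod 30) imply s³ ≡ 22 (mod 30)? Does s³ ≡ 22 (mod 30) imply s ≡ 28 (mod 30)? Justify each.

Equivalent; both directions hold.

[⇒] Suppose s ≡ 28 (mod 30). Write s = 30j + 28. Then (30j + 28)³ = 27000j³ + 75600j² + 70560j + 21952 = 30(900j³ + 2520j² + 2352j + 731) + 22, so s³ ≡ 22 (mod 30).

[⇐] Conversely, suppose s³ ≡ 22 (mod 30). The only residue r in {0, …, 29} with r³ ≡ 22 (mod 30) is r = 28, so s ≡ 28 (mod 30).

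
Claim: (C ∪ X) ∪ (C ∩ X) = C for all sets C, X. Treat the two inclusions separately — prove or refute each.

Only the reverse inclusion holds.

(⊆) This inclusion fails. Take C = ∅, X = {1}; then 1 ∈ (C ∪ X) ∪ (C ∩ X) but 1 ∉ C.

(⊇) Let x ∈ C. Then either x ∈ C and x ∉ X; or x ∈ C ∩ X. In each case x ∈ (C ∪ X) ∪ (C ∩ X), so C ⊆ (C ∪ X) ∪ (C ∩ X).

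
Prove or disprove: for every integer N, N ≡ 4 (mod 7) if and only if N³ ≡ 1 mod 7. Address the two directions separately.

Only the forward implication holds.

(→) Suppose N ≡ 4 (mod 7). Write N = 7j + 4. Then (7j + 4)³ = 343j³ + 588j² + 336j + 64 = 7(49j³ + 84j² + 48j + 9) + 1, so N³ ≡ 1 (mod 7).

(←) This fails: take N = 1. Then 1³ = 1 ≡ 1 (mod 7), yet 1 ≡ 1 (mod 7), not 4.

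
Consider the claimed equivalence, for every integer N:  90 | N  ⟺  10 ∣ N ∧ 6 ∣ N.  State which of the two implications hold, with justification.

Forward direction. If 90 ∣ N, write N = 90q. Since 90 = 9·10, N = 10·(9q), so 10 ∣ N; and since 90 = 15·6, N = 6·(15q), so 6 ∣ N.

Converse. This fails: take N = 30. Both 10 ∣ 30 and 6 ∣ 30, yet 30 is not a multiple of 90 (since 30 = 0·90 + 30), so 90 ∤ 30.

(⇒) holds; (⇐) fails.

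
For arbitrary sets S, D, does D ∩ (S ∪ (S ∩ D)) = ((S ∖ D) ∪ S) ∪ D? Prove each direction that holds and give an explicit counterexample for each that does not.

The sets are not equal: only the forward inclusion holds.

(⊇) This inclusion fails. Take S = {1}, D = ∅; then 1 ∈ ((S ∖ D) ∪ S) ∪ D but 1 ∉ D ∩ (S ∪ (S ∩ D)).

(⊆) Let x ∈ D ∩ (S ∪ (S ∩ D)). Then x ∈ S ∩ D, from which x ∈ ((S ∖ D) ∪ S) ∪ D.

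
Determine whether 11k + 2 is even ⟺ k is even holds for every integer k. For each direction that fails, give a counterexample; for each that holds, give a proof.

The biconditional holds.

(⇒) Suppose 11k + 2 is even. Since 11 is odd, 11k and k have the same parity, so 11k + 2 ≡ k + 2 (mod 2). As 2 is even, 11k + 2 is even exactly when k is even. Thus k is even.

(⇐) Conversely, suppose k is even; write k = 2j. Then 11k + 2 = 11·(2j) + 2 = 2·11j + 2, which is even.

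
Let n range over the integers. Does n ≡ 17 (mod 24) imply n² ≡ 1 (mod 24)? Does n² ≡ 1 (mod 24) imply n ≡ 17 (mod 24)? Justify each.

Not equivalent: only (⇒) holds.

Forward direction. Suppose n ≡ 17 (mod 24). Write n = 24j + 17. Then (24j + 17)² = 576j² + 816j + 289 = 24(24j² + 34j + 12) + 1, so n² ≡ 1 (mod 24).

Converse. This fails: take n = 1. Then 1² = 1 ≡ 1 (mod 24), yet 1 ≡ 1 (mod 24), not 17.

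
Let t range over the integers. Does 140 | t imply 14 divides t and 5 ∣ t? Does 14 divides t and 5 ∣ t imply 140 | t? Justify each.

Not equivalent: only (⇒) holds.

[⇒] If 140 ∣ t, write t = 140q. Since 140 = 10·14, t = 14·(10q), so 14 ∣ t; and since 140 = 28·5, t = 5·(28q), so 5 ∣ t.

[⇐] This fails: take t = 70. Both 14 ∣ 70 and 5 ∣ 70, yet 70 is not a multiple of 140 (since 70 = 0·140 + 70), so 140 ∤ 70.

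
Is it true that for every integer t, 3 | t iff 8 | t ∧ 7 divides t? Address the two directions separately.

Neither direction holds.

(⟹) This fails: take t = 3. Certainly 3 ∣ 3, but 8 ∤ 3.

(⟸) This fails: take t = 56. Both 8 ∣ 56 and 7 ∣ 56, yet 56 is not a multiple of 3 (since 56 = 18·3 + 2), so 3 ∤ 56.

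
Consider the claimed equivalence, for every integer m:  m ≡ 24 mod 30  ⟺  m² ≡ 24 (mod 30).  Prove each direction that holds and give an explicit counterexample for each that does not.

Both directions fail.

(⇒) This fails: take m = 24. Then 24 ≡ 24 (mod 30), but 24² = 576 ≡ 6 (mod 30), not 24.

(⇐) This fails: take m = 12. Then 12² = 144 ≡ 24 (mod 30), yet 12 ≡ 12 (mod 30), not 24.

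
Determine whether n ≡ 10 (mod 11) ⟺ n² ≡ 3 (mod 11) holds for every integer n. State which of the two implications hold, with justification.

[⇒] This fails: take n = 10. Then 10 ≡ 10 (mod 11), but 10² = 100 ≡ 1 (mod 11), not 3.

[⇐] This fails: take n = 5. Then 5² = 25 ≡ 3 (mod 11), yet 5 ≡ 5 (mod 11), not 10.

Both directions fail.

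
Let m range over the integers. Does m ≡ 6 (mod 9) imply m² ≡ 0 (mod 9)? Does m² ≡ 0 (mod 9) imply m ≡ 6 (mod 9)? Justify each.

Only the forward implication holds.

Forward direction. Suppose m ≡ 6 (mod 9). Write m = 9j + 6. Then (9j + 6)² = 81j² + 108j + 36 = 9(9j² + 12j + 4) + 0, so m² ≡ 0 (mod 9).

Converse. This fails: take m = 0. Then 0² = 0 ≡ 0 (mod 9), yet 0 ≡ 0 (mod 9), not 6.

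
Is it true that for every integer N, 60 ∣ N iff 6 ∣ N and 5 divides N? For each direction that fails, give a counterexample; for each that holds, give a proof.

[⇒] If 60 ∣ N, write N = 60q. Since 60 = 10·6, N = 6·(10q), so 6 ∣ N; and since 60 = 12·5, N = 5·(12q), so 5 ∣ N.

[⇐] This fails: take N = 30. Both 6 ∣ 30 and 5 ∣ 30, yet 30 is not a multiple of 60 (since 30 = 0·60 + 30), so 60 ∤ 30.

Not equivalent: only (⇒) holds.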